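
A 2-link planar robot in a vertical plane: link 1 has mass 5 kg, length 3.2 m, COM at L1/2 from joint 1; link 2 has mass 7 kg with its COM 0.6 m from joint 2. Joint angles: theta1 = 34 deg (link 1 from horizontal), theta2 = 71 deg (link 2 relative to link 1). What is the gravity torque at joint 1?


Horizontal distance from joint 1 to link-1 COM:
  x_c1 = (L1/2)*cos(t1) = 1.6 * 0.829 = 1.3265 m
Horizontal distance from joint 1 to link-2 COM:
  x_c2 = L1*cos(t1) + Lc2*cos(t1+t2)
       = 3.2*0.829 + 0.6*-0.2588 = 2.4976 m
tau1 = m1*g*x_c1 + m2*g*x_c2
     = 5*9.81*1.3265 + 7*9.81*2.4976
     = 65.0629 + 171.5122
     = 236.575 Nm


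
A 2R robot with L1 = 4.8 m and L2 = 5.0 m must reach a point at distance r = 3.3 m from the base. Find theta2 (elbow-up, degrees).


cos(theta2) = (r^2 - L1^2 - L2^2) / (2*L1*L2)
cos(theta2) = (10.89 - 23.04 - 25.0) / 48.0
cos(theta2) = -0.773958
theta2 = 140.7107 degrees


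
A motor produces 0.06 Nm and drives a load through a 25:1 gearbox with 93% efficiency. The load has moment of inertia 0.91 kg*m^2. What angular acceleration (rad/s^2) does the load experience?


tau_out = tau_motor * N * eta
= 0.06 * 25 * 0.93 = 1.395 Nm
alpha = tau_out / I = 1.395 / 0.91
= 1.533 rad/s^2


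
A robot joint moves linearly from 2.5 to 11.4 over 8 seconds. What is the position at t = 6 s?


s = t/T = 6/8 = 0.75
p(t) = p0 + (pf-p0)*s
= 2.5 + (11.4 - 2.5) * 0.75
= 9.175


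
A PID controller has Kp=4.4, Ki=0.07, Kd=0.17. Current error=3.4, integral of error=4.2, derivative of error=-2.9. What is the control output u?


u = Kp*e + Ki*int(e) + Kd*de/dt
= 4.4*3.4 + 0.07*4.2 + 0.17*(-2.9)
= 14.96 + 0.294 + -0.493
= 14.761


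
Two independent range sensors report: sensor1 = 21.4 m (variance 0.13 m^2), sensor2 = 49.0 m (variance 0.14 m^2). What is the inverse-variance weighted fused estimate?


w1 = (1/var1) / (1/var1 + 1/var2)
   = 7.6923 / (7.6923 + 7.1429) = 0.5185
w2 = 1 - w1 = 0.4815
fused = w1*s1 + w2*s2 = 11.0963 + 23.5926
= 34.6889 m


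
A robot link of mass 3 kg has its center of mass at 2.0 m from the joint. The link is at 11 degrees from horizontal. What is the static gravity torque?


tau = m*g*L*cos(angle)
= 3 * 9.81 * 2.0 * cos(11 deg)
= 3 * 9.81 * 2.0 * 0.9816
= 57.7786 Nm


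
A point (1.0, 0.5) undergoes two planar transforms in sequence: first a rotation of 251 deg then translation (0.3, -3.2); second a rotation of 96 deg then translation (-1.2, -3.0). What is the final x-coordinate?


After transform 1:
x1 = cos(251)*1.0 - sin(251)*0.5 + 0.3 = 0.4472
y1 = sin(251)*1.0 + cos(251)*0.5 + -3.2 = -4.3083
After transform 2:
x2 = cos(96)*0.4472 - sin(96)*-4.3083 + -1.2
= 3.038


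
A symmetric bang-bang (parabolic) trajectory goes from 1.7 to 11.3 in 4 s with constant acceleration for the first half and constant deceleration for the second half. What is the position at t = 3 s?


Symmetric rest-to-rest: each phase covers (pf-p0)/2 in time T/2. 0.5*a*(T/2)^2 = (pf-p0)/2 => a = 4*(pf-p0)/T^2
a = 4*(11.3-1.7)/4^2 = 2.4
t = 3 is in the deceleration phase (t > T/2).
p = pf - 0.5*a*(T-t)^2 = 11.3 - 0.5*2.4*1^2
= 10.1


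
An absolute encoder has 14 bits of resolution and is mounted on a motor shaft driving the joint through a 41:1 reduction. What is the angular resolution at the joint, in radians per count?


counts = 2^14 = 16384
effective counts at joint = 16384 * 41 = 671744
resolution = 2*pi / 671744
= 9.3535e-06 rad/count


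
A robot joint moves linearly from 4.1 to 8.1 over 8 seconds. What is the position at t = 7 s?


s = t/T = 7/8 = 0.875
p(t) = p0 + (pf-p0)*s
= 4.1 + (8.1 - 4.1) * 0.875
= 7.6


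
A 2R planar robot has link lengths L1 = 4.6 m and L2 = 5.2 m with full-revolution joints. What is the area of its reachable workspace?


r_max = L1 + L2 = 9.8 m
r_min = |L1 - L2| = 0.6 m
Area = pi*(r_max^2 - r_min^2)
= pi*(96.04 - 0.36)
= pi * 95.68
= 300.5876 m^2


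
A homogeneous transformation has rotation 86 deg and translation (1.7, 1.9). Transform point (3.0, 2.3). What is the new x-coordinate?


x' = cos(theta)*px - sin(theta)*py + tx
= 0.0698*3.0 - 0.9976*2.3 + 1.7
= -0.3851


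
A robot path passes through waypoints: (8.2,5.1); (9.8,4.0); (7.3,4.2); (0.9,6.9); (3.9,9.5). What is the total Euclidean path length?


Segment lengths:
  seg1 = sqrt((1.6)^2 + (-1.1)^2) = 1.9416
  seg2 = sqrt((-2.5)^2 + (0.2)^2) = 2.508
  seg3 = sqrt((-6.4)^2 + (2.7)^2) = 6.9462
  seg4 = sqrt((3.0)^2 + (2.6)^2) = 3.9699
Total = 15.3657


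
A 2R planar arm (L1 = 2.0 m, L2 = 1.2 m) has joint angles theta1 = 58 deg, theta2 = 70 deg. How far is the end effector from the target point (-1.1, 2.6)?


End effector via forward kinematics:
x = L1*cos(t1) + L2*cos(t1+t2) = 0.321
y = L1*sin(t1) + L2*sin(t1+t2) = 2.6417
Distance to target:
d = sqrt((-1.1 - 0.321)^2 + (2.6 - 2.6417)^2)
= sqrt(2.0194 + 0.0017)
= 1.4217 m


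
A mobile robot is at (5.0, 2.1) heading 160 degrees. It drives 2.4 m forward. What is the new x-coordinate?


x_new = x0 + d*cos(theta)
= 5.0 + 2.4*cos(160)
= 5.0 + -2.2553
= 2.7447


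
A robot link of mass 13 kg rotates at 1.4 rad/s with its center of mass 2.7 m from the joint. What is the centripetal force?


F = m * omega^2 * r
= 13 * 1.4^2 * 2.7
= 13 * 1.96 * 2.7
= 68.796 N


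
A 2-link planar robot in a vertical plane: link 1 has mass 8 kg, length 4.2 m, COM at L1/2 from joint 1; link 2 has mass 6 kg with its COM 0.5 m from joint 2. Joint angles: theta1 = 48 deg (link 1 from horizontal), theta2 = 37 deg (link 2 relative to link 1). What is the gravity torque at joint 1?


Horizontal distance from joint 1 to link-1 COM:
  x_c1 = (L1/2)*cos(t1) = 2.1 * 0.6691 = 1.4052 m
Horizontal distance from joint 1 to link-2 COM:
  x_c2 = L1*cos(t1) + Lc2*cos(t1+t2)
       = 4.2*0.6691 + 0.5*0.0872 = 2.8539 m
tau1 = m1*g*x_c1 + m2*g*x_c2
     = 8*9.81*1.4052 + 6*9.81*2.8539
     = 110.2781 + 167.9821
     = 278.2602 Nm


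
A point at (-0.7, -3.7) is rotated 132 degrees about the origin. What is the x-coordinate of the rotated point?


x' = x*cos(theta) - y*sin(theta)
cos(132 deg) = -0.6691, sin(132 deg) = 0.7431
x' = -0.7 * -0.6691 - -3.7 * 0.7431
= 0.4684 - -2.7496
= 3.218


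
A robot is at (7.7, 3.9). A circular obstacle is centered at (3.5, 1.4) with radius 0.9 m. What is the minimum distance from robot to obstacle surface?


center_dist = sqrt((7.7-3.5)^2 + (3.9-1.4)^2)
= sqrt(17.64 + 6.25)
= 4.8877
min_dist = center_dist - radius = 4.8877 - 0.9 = 3.9877 m


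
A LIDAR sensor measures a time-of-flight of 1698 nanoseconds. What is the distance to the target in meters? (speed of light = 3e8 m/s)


tof = 1698 ns = 1.698e-06 s
dist = c * tof / 2
= 3e8 * 1.698e-06 / 2
= 254.7 m


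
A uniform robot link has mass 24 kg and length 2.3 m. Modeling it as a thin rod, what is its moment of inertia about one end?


I = (1/3) * m * L^2
= (1/3) * 24 * 2.3^2
= 0.333333 * 24 * 5.29
= 42.32 kg*m^2


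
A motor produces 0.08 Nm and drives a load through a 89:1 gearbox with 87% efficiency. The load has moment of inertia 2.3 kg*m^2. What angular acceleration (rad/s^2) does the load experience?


tau_out = tau_motor * N * eta
= 0.08 * 89 * 0.87 = 6.1944 Nm
alpha = tau_out / I = 6.1944 / 2.3
= 2.6932 rad/s^2


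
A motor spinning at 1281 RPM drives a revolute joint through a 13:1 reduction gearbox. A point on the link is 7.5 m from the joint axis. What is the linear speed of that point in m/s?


omega_motor = 1281 * 2*pi/60 = 134.146 rad/s
omega_joint = omega_motor / 13 = 10.3189 rad/s
v = omega_joint * r = 10.3189 * 7.5
= 77.3919 m/s


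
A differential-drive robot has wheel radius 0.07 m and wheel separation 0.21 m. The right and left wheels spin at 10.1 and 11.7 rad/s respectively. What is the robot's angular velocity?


vR = r*wR = 0.07*10.1 = 0.707 m/s
vL = r*wL = 0.07*11.7 = 0.819 m/s
v = (vR+vL)/2 = 0.763 m/s
omega = (vR-vL)/L = -0.5333 rad/s
angular velocity = -0.5333 rad/s


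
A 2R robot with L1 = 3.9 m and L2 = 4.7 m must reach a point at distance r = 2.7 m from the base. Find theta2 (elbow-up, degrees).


cos(theta2) = (r^2 - L1^2 - L2^2) / (2*L1*L2)
cos(theta2) = (7.29 - 15.21 - 22.09) / 36.66
cos(theta2) = -0.818603
theta2 = 144.9452 degrees


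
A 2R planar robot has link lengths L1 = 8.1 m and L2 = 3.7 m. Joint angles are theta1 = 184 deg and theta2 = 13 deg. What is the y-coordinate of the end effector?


Convert angles to radians: theta1 = 3.2114, theta2 = 0.2269
y = L1*sin(theta1) + L2*sin(theta1+theta2)
y = -0.565 + -1.0818
y = -1.6468


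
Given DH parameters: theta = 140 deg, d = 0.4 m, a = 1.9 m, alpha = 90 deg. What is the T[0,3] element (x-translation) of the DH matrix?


T[0,3] = a * cos(theta)
= 1.9 * cos(140 deg)
= 1.9 * -0.766
= -1.4555


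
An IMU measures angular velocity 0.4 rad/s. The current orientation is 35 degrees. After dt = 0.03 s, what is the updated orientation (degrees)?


delta_theta = w * dt = 0.4 * 0.03 = 0.012 rad
= 0.6875 deg
theta_new = 35 + 0.6875 = 35.6875 deg


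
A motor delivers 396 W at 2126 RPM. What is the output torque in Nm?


omega = 2126 * 2*pi/60 = 222.6342 rad/s
tau = P / omega = 396 / 222.6342
= 1.7787 Nm


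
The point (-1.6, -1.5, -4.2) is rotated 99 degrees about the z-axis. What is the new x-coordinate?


Rotation about z-axis: x' = x*cos(theta) - y*sin(theta)
= -1.6 * -0.1564 - -1.5 * 0.9877
= 1.7318


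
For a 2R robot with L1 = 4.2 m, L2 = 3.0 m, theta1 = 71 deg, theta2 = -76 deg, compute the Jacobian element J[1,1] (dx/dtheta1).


J[1,1] = -L1*sin(t1) - L2*sin(t1+t2)
= -4.2*sin(71) - 3.0*sin(-5)
= -3.7097


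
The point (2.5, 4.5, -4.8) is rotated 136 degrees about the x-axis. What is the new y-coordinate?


Rotation about x-axis: y' = y*cos(theta) - z*sin(theta)
= 4.5 * -0.7193 - -4.8 * 0.6947
= 0.0973


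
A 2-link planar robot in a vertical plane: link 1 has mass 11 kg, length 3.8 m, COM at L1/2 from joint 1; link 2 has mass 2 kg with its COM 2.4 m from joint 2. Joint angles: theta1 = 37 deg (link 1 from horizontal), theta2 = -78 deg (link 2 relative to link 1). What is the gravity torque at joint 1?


Horizontal distance from joint 1 to link-1 COM:
  x_c1 = (L1/2)*cos(t1) = 1.9 * 0.7986 = 1.5174 m
Horizontal distance from joint 1 to link-2 COM:
  x_c2 = L1*cos(t1) + Lc2*cos(t1+t2)
       = 3.8*0.7986 + 2.4*0.7547 = 4.8461 m
tau1 = m1*g*x_c1 + m2*g*x_c2
     = 11*9.81*1.5174 + 2*9.81*4.8461
     = 163.7434 + 95.0808
     = 258.8243 Nm


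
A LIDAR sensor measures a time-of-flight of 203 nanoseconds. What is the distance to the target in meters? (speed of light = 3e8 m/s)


tof = 203 ns = 2.03e-07 s
dist = c * tof / 2
= 3e8 * 2.03e-07 / 2
= 30.45 m


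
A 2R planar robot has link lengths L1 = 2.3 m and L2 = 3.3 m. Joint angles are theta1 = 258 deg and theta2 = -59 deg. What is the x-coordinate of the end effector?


Convert angles to radians: theta1 = 4.5029, theta2 = -1.0297
x = L1*cos(theta1) + L2*cos(theta1+theta2)
x = -0.4782 + -3.1202
x = -3.5984


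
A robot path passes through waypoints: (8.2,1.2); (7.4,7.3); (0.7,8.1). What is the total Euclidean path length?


Segment lengths:
  seg1 = sqrt((-0.8)^2 + (6.1)^2) = 6.1522
  seg2 = sqrt((-6.7)^2 + (0.8)^2) = 6.7476
Total = 12.8998


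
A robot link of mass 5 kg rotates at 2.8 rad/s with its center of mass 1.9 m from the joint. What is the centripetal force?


F = m * omega^2 * r
= 5 * 2.8^2 * 1.9
= 5 * 7.84 * 1.9
= 74.48 N


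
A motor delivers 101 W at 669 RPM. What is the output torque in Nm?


omega = 669 * 2*pi/60 = 70.0575 rad/s
tau = P / omega = 101 / 70.0575
= 1.4417 Nm


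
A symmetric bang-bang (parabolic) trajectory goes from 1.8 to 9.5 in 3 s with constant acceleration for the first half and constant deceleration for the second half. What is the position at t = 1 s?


Symmetric rest-to-rest: each phase covers (pf-p0)/2 in time T/2. 0.5*a*(T/2)^2 = (pf-p0)/2 => a = 4*(pf-p0)/T^2
a = 4*(9.5-1.8)/3^2 = 3.4222
t = 1 is in the acceleration phase (t <= T/2).
p = p0 + 0.5*a*t^2 = 1.8 + 0.5*3.4222*1^2
= 3.5111


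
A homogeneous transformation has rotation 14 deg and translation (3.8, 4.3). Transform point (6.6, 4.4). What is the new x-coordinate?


x' = cos(theta)*px - sin(theta)*py + tx
= 0.9703*6.6 - 0.2419*4.4 + 3.8
= 9.1395


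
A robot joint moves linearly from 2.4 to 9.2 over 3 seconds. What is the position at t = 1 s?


s = t/T = 1/3 = 0.3333
p(t) = p0 + (pf-p0)*s
= 2.4 + (9.2 - 2.4) * 0.3333
= 4.6667


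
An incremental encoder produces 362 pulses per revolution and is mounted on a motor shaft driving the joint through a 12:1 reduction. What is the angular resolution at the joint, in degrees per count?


counts per rev = 362
effective counts at joint = 362 * 12 = 4344
resolution = 360 / 4344
= 0.0829 deg/count


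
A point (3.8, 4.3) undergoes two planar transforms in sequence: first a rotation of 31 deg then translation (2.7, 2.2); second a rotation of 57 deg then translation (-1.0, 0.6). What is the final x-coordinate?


After transform 1:
x1 = cos(31)*3.8 - sin(31)*4.3 + 2.7 = 3.7426
y1 = sin(31)*3.8 + cos(31)*4.3 + 2.2 = 7.843
After transform 2:
x2 = cos(57)*3.7426 - sin(57)*7.843 + -1.0
= -5.5393


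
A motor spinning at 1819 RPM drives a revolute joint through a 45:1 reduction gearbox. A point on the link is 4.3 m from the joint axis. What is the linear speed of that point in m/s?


omega_motor = 1819 * 2*pi/60 = 190.4852 rad/s
omega_joint = omega_motor / 45 = 4.233 rad/s
v = omega_joint * r = 4.233 * 4.3
= 18.2019 m/s


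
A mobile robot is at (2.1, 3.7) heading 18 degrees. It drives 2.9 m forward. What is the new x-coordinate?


x_new = x0 + d*cos(theta)
= 2.1 + 2.9*cos(18)
= 2.1 + 2.7581
= 4.8581


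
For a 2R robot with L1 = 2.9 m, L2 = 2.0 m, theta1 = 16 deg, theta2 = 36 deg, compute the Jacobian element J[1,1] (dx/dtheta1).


J[1,1] = -L1*sin(t1) - L2*sin(t1+t2)
= -2.9*sin(16) - 2.0*sin(52)
= -2.3754


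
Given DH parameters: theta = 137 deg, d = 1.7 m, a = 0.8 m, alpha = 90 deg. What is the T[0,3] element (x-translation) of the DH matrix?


T[0,3] = a * cos(theta)
= 0.8 * cos(137 deg)
= 0.8 * -0.7314
= -0.5851


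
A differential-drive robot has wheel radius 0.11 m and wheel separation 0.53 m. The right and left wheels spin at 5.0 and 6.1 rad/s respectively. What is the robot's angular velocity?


vR = r*wR = 0.11*5.0 = 0.55 m/s
vL = r*wL = 0.11*6.1 = 0.671 m/s
v = (vR+vL)/2 = 0.6105 m/s
omega = (vR-vL)/L = -0.2283 rad/s
angular velocity = -0.2283 rad/s


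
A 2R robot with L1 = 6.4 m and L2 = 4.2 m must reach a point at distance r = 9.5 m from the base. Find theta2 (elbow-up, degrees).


cos(theta2) = (r^2 - L1^2 - L2^2) / (2*L1*L2)
cos(theta2) = (90.25 - 40.96 - 17.64) / 53.76
cos(theta2) = 0.588728
theta2 = 53.9332 degrees


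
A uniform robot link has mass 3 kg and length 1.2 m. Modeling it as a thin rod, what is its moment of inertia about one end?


I = (1/3) * m * L^2
= (1/3) * 3 * 1.2^2
= 0.333333 * 3 * 1.44
= 1.44 kg*m^2


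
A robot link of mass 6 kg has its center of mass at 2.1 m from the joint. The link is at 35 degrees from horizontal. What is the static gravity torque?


tau = m*g*L*cos(angle)
= 6 * 9.81 * 2.1 * cos(35 deg)
= 6 * 9.81 * 2.1 * 0.8192
= 101.2521 Nm


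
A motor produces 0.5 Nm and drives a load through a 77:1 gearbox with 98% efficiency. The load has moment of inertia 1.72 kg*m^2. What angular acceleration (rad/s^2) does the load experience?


tau_out = tau_motor * N * eta
= 0.5 * 77 * 0.98 = 37.73 Nm
alpha = tau_out / I = 37.73 / 1.72
= 21.936 rad/s^2


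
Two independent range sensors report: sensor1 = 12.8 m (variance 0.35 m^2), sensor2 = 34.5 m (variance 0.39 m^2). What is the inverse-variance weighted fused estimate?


w1 = (1/var1) / (1/var1 + 1/var2)
   = 2.8571 / (2.8571 + 2.5641) = 0.527
w2 = 1 - w1 = 0.473
fused = w1*s1 + w2*s2 = 6.7459 + 16.3176
= 23.0635 m


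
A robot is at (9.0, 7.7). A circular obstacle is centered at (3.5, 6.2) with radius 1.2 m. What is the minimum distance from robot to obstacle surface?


center_dist = sqrt((9.0-3.5)^2 + (7.7-6.2)^2)
= sqrt(30.25 + 2.25)
= 5.7009
min_dist = center_dist - radius = 5.7009 - 1.2 = 4.5009 m


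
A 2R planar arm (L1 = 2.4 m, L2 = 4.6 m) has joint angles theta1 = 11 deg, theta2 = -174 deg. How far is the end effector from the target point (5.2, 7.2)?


End effector via forward kinematics:
x = L1*cos(t1) + L2*cos(t1+t2) = -2.0431
y = L1*sin(t1) + L2*sin(t1+t2) = -0.887
Distance to target:
d = sqrt((5.2 - -2.0431)^2 + (7.2 - -0.887)^2)
= sqrt(52.4624 + 65.3991)
= 10.8564 m


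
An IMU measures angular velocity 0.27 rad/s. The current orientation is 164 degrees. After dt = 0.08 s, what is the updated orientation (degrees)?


delta_theta = w * dt = 0.27 * 0.08 = 0.0216 rad
= 1.2376 deg
theta_new = 164 + 1.2376 = 165.2376 deg


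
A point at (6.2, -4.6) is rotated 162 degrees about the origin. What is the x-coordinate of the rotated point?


x' = x*cos(theta) - y*sin(theta)
cos(162 deg) = -0.9511, sin(162 deg) = 0.309
x' = 6.2 * -0.9511 - -4.6 * 0.309
= -5.8966 - -1.4215
= -4.4751


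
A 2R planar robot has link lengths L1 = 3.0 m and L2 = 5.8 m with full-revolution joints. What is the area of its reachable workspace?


r_max = L1 + L2 = 8.8 m
r_min = |L1 - L2| = 2.8 m
Area = pi*(r_max^2 - r_min^2)
= pi*(77.44 - 7.84)
= pi * 69.6
= 218.6548 m^2


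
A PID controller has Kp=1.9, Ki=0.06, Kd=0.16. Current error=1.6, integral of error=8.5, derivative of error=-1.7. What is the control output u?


u = Kp*e + Ki*int(e) + Kd*de/dt
= 1.9*1.6 + 0.06*8.5 + 0.16*(-1.7)
= 3.04 + 0.51 + -0.272
= 3.278


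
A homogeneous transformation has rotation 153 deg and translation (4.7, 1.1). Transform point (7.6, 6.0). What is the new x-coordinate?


x' = cos(theta)*px - sin(theta)*py + tx
= -0.891*7.6 - 0.454*6.0 + 4.7
= -4.7956


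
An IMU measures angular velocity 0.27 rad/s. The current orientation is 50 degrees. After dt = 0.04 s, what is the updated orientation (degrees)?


delta_theta = w * dt = 0.27 * 0.04 = 0.0108 rad
= 0.6188 deg
theta_new = 50 + 0.6188 = 50.6188 deg


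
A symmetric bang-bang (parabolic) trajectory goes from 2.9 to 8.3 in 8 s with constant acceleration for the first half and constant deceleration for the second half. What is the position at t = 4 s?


Symmetric rest-to-rest: each phase covers (pf-p0)/2 in time T/2. 0.5*a*(T/2)^2 = (pf-p0)/2 => a = 4*(pf-p0)/T^2
a = 4*(8.3-2.9)/8^2 = 0.3375
t = 4 is in the acceleration phase (t <= T/2).
p = p0 + 0.5*a*t^2 = 2.9 + 0.5*0.3375*4^2
= 5.6


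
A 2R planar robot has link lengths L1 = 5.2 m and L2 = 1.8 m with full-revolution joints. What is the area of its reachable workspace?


r_max = L1 + L2 = 7.0 m
r_min = |L1 - L2| = 3.4 m
Area = pi*(r_max^2 - r_min^2)
= pi*(49.0 - 11.56)
= pi * 37.44
= 117.6212 m^2


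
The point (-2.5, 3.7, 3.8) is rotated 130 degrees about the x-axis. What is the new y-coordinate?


Rotation about x-axis: y' = y*cos(theta) - z*sin(theta)
= 3.7 * -0.6428 - 3.8 * 0.766
= -5.2893


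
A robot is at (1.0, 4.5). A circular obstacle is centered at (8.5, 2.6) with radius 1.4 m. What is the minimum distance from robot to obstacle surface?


center_dist = sqrt((1.0-8.5)^2 + (4.5-2.6)^2)
= sqrt(56.25 + 3.61)
= 7.7369
min_dist = center_dist - radius = 7.7369 - 1.4 = 6.3369 m


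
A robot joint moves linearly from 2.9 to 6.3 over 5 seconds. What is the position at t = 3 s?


s = t/T = 3/5 = 0.6
p(t) = p0 + (pf-p0)*s
= 2.9 + (6.3 - 2.9) * 0.6
= 4.94


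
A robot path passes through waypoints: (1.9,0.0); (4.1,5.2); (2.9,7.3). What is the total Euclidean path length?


Segment lengths:
  seg1 = sqrt((2.2)^2 + (5.2)^2) = 5.6462
  seg2 = sqrt((-1.2)^2 + (2.1)^2) = 2.4187
Total = 8.0649


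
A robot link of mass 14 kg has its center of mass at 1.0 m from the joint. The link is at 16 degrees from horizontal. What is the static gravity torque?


tau = m*g*L*cos(angle)
= 14 * 9.81 * 1.0 * cos(16 deg)
= 14 * 9.81 * 1.0 * 0.9613
= 132.0197 Nm


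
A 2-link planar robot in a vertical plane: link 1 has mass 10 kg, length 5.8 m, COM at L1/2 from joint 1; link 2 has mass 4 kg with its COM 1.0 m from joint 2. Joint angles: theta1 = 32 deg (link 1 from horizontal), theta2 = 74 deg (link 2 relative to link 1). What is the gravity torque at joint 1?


Horizontal distance from joint 1 to link-1 COM:
  x_c1 = (L1/2)*cos(t1) = 2.9 * 0.848 = 2.4593 m
Horizontal distance from joint 1 to link-2 COM:
  x_c2 = L1*cos(t1) + Lc2*cos(t1+t2)
       = 5.8*0.848 + 1.0*-0.2756 = 4.643 m
tau1 = m1*g*x_c1 + m2*g*x_c2
     = 10*9.81*2.4593 + 4*9.81*4.643
     = 241.2612 + 182.193
     = 423.4542 Nm


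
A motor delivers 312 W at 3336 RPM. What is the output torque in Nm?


omega = 3336 * 2*pi/60 = 349.3451 rad/s
tau = P / omega = 312 / 349.3451
= 0.8931 Nm


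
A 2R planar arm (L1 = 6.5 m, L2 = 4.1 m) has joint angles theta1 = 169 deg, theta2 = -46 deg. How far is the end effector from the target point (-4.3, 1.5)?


End effector via forward kinematics:
x = L1*cos(t1) + L2*cos(t1+t2) = -8.6136
y = L1*sin(t1) + L2*sin(t1+t2) = 4.6788
Distance to target:
d = sqrt((-4.3 - -8.6136)^2 + (1.5 - 4.6788)^2)
= sqrt(18.6071 + 10.1048)
= 5.3584 m


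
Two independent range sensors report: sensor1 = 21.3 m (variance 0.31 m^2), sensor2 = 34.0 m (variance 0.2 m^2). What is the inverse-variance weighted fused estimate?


w1 = (1/var1) / (1/var1 + 1/var2)
   = 3.2258 / (3.2258 + 5.0) = 0.3922
w2 = 1 - w1 = 0.6078
fused = w1*s1 + w2*s2 = 8.3529 + 20.6667
= 29.0196 m


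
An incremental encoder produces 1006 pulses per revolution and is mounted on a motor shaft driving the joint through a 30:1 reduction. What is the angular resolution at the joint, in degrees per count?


counts per rev = 1006
effective counts at joint = 1006 * 30 = 30180
resolution = 360 / 30180
= 0.0119 deg/count


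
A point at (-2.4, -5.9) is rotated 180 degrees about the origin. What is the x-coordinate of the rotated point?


x' = x*cos(theta) - y*sin(theta)
cos(180 deg) = -1.0, sin(180 deg) = 0.0
x' = -2.4 * -1.0 - -5.9 * 0.0
= 2.4 - -0.0
= 2.4


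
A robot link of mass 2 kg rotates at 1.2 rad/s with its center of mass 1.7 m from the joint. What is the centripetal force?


F = m * omega^2 * r
= 2 * 1.2^2 * 1.7
= 2 * 1.44 * 1.7
= 4.896 N


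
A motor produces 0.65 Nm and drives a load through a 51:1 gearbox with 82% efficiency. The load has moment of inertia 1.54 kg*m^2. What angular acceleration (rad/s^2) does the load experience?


tau_out = tau_motor * N * eta
= 0.65 * 51 * 0.82 = 27.183 Nm
alpha = tau_out / I = 27.183 / 1.54
= 17.6513 rad/s^2


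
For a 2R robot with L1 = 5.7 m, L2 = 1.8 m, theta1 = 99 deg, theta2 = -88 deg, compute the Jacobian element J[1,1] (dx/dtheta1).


J[1,1] = -L1*sin(t1) - L2*sin(t1+t2)
= -5.7*sin(99) - 1.8*sin(11)
= -5.9733


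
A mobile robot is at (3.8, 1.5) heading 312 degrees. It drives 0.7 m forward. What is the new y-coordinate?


y_new = y0 + d*sin(theta)
= 1.5 + 0.7*sin(312)
= 1.5 + -0.5202
= 0.9798


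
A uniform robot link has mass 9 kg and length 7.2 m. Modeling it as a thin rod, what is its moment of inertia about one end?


I = (1/3) * m * L^2
= (1/3) * 9 * 7.2^2
= 0.333333 * 9 * 51.84
= 155.52 kg*m^2


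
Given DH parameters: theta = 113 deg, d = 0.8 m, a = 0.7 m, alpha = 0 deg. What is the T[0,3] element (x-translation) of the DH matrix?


T[0,3] = a * cos(theta)
= 0.7 * cos(113 deg)
= 0.7 * -0.3907
= -0.2735


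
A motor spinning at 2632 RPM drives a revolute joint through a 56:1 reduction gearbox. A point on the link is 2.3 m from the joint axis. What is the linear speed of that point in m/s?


omega_motor = 2632 * 2*pi/60 = 275.6224 rad/s
omega_joint = omega_motor / 56 = 4.9218 rad/s
v = omega_joint * r = 4.9218 * 2.3
= 11.3202 m/s


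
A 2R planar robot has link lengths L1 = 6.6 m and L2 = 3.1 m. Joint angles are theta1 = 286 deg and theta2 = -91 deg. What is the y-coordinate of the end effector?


Convert angles to radians: theta1 = 4.9916, theta2 = -1.5882
y = L1*sin(theta1) + L2*sin(theta1+theta2)
y = -6.3443 + -0.8023
y = -7.1467


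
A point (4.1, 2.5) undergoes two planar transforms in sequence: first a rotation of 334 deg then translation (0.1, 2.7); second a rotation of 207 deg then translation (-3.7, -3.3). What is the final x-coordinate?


After transform 1:
x1 = cos(334)*4.1 - sin(334)*2.5 + 0.1 = 4.881
y1 = sin(334)*4.1 + cos(334)*2.5 + 2.7 = 3.1497
After transform 2:
x2 = cos(207)*4.881 - sin(207)*3.1497 + -3.7
= -6.6191


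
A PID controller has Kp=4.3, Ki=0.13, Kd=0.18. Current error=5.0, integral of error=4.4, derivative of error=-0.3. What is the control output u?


u = Kp*e + Ki*int(e) + Kd*de/dt
= 4.3*5.0 + 0.13*4.4 + 0.18*(-0.3)
= 21.5 + 0.572 + -0.054
= 22.018


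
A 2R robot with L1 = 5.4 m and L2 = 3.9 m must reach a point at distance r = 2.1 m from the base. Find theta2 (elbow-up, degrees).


cos(theta2) = (r^2 - L1^2 - L2^2) / (2*L1*L2)
cos(theta2) = (4.41 - 29.16 - 15.21) / 42.12
cos(theta2) = -0.948718
theta2 = 161.5713 degrees


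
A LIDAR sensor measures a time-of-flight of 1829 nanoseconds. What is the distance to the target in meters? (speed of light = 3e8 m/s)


tof = 1829 ns = 1.829e-06 s
dist = c * tof / 2
= 3e8 * 1.829e-06 / 2
= 274.35 m


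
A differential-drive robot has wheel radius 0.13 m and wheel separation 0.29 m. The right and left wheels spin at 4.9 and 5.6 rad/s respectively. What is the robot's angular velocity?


vR = r*wR = 0.13*4.9 = 0.637 m/s
vL = r*wL = 0.13*5.6 = 0.728 m/s
v = (vR+vL)/2 = 0.6825 m/s
omega = (vR-vL)/L = -0.3138 rad/s
angular velocity = -0.3138 rad/s


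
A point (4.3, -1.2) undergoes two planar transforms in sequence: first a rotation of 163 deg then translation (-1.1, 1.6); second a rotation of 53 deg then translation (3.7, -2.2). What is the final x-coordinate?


After transform 1:
x1 = cos(163)*4.3 - sin(163)*-1.2 + -1.1 = -4.8613
y1 = sin(163)*4.3 + cos(163)*-1.2 + 1.6 = 4.0048
After transform 2:
x2 = cos(53)*-4.8613 - sin(53)*4.0048 + 3.7
= -2.4239


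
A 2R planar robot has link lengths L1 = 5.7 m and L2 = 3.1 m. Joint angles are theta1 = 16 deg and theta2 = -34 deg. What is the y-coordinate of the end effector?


Convert angles to radians: theta1 = 0.2793, theta2 = -0.5934
y = L1*sin(theta1) + L2*sin(theta1+theta2)
y = 1.5711 + -0.958
y = 0.6132


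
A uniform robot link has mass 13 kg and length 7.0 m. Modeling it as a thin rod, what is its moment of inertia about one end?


I = (1/3) * m * L^2
= (1/3) * 13 * 7.0^2
= 0.333333 * 13 * 49.0
= 212.3333 kg*m^2


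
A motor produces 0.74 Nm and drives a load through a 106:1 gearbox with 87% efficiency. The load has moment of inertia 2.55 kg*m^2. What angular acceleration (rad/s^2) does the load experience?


tau_out = tau_motor * N * eta
= 0.74 * 106 * 0.87 = 68.2428 Nm
alpha = tau_out / I = 68.2428 / 2.55
= 26.7619 rad/s^2


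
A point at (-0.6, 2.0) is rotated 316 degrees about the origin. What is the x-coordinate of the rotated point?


x' = x*cos(theta) - y*sin(theta)
cos(316 deg) = 0.7193, sin(316 deg) = -0.6947
x' = -0.6 * 0.7193 - 2.0 * -0.6947
= -0.4316 - -1.3893
= 0.9577


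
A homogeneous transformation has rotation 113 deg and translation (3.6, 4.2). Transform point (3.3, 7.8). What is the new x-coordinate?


x' = cos(theta)*px - sin(theta)*py + tx
= -0.3907*3.3 - 0.9205*7.8 + 3.6
= -4.8694


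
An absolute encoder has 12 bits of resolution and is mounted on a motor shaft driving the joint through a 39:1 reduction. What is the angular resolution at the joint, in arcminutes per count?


counts = 2^12 = 4096
effective counts at joint = 4096 * 39 = 159744
resolution = 360*60 / 159744
= 0.1352 arcmin/count


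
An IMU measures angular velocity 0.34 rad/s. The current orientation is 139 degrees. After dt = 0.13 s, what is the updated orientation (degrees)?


delta_theta = w * dt = 0.34 * 0.13 = 0.0442 rad
= 2.5325 deg
theta_new = 139 + 2.5325 = 141.5325 deg


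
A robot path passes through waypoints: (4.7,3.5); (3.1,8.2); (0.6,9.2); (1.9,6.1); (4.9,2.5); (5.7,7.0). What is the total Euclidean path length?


Segment lengths:
  seg1 = sqrt((-1.6)^2 + (4.7)^2) = 4.9649
  seg2 = sqrt((-2.5)^2 + (1.0)^2) = 2.6926
  seg3 = sqrt((1.3)^2 + (-3.1)^2) = 3.3615
  seg4 = sqrt((3.0)^2 + (-3.6)^2) = 4.6861
  seg5 = sqrt((0.8)^2 + (4.5)^2) = 4.5706
Total = 20.2757


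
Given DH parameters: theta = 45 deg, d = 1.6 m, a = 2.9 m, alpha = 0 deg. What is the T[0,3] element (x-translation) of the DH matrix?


T[0,3] = a * cos(theta)
= 2.9 * cos(45 deg)
= 2.9 * 0.7071
= 2.0506


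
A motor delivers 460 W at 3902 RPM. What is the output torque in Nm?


omega = 3902 * 2*pi/60 = 408.6165 rad/s
tau = P / omega = 460 / 408.6165
= 1.1257 Nm


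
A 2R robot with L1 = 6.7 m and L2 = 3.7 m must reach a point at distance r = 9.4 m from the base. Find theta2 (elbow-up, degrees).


cos(theta2) = (r^2 - L1^2 - L2^2) / (2*L1*L2)
cos(theta2) = (88.36 - 44.89 - 13.69) / 49.58
cos(theta2) = 0.600645
theta2 = 53.0839 degrees


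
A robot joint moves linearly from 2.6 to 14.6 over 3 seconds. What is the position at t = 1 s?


s = t/T = 1/3 = 0.3333
p(t) = p0 + (pf-p0)*s
= 2.6 + (14.6 - 2.6) * 0.3333
= 6.6


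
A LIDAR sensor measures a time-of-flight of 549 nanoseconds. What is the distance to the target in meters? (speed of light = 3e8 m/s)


tof = 549 ns = 5.49e-07 s
dist = c * tof / 2
= 3e8 * 5.49e-07 / 2
= 82.35 m


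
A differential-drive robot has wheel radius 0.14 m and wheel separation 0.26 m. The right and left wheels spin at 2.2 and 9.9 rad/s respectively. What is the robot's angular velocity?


vR = r*wR = 0.14*2.2 = 0.308 m/s
vL = r*wL = 0.14*9.9 = 1.386 m/s
v = (vR+vL)/2 = 0.847 m/s
omega = (vR-vL)/L = -4.1462 rad/s
angular velocity = -4.1462 rad/s


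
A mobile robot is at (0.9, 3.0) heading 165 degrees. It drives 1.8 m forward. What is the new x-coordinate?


x_new = x0 + d*cos(theta)
= 0.9 + 1.8*cos(165)
= 0.9 + -1.7387
= -0.8387


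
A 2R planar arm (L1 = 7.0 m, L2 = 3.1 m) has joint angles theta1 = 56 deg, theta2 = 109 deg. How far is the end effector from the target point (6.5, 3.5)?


End effector via forward kinematics:
x = L1*cos(t1) + L2*cos(t1+t2) = 0.92
y = L1*sin(t1) + L2*sin(t1+t2) = 6.6056
Distance to target:
d = sqrt((6.5 - 0.92)^2 + (3.5 - 6.6056)^2)
= sqrt(31.1366 + 9.6448)
= 6.386 m


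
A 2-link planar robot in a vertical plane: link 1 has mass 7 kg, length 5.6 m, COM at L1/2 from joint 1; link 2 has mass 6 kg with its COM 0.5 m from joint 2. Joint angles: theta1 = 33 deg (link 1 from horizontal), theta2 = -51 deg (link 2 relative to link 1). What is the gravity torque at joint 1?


Horizontal distance from joint 1 to link-1 COM:
  x_c1 = (L1/2)*cos(t1) = 2.8 * 0.8387 = 2.3483 m
Horizontal distance from joint 1 to link-2 COM:
  x_c2 = L1*cos(t1) + Lc2*cos(t1+t2)
       = 5.6*0.8387 + 0.5*0.9511 = 5.1721 m
tau1 = m1*g*x_c1 + m2*g*x_c2
     = 7*9.81*2.3483 + 6*9.81*5.1721
     = 161.2562 + 304.4288
     = 465.6851 Nm


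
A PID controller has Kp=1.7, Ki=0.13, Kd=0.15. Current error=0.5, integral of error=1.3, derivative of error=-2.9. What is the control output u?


u = Kp*e + Ki*int(e) + Kd*de/dt
= 1.7*0.5 + 0.13*1.3 + 0.15*(-2.9)
= 0.85 + 0.169 + -0.435
= 0.584


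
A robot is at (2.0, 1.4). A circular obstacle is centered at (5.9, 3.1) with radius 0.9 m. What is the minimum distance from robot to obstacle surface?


center_dist = sqrt((2.0-5.9)^2 + (1.4-3.1)^2)
= sqrt(15.21 + 2.89)
= 4.2544
min_dist = center_dist - radius = 4.2544 - 0.9 = 3.3544 m


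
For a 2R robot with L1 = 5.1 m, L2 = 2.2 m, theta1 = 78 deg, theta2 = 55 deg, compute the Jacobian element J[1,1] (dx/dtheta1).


J[1,1] = -L1*sin(t1) - L2*sin(t1+t2)
= -5.1*sin(78) - 2.2*sin(133)
= -6.5975


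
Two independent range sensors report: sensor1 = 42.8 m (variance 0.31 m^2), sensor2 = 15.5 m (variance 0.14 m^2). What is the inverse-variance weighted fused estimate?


w1 = (1/var1) / (1/var1 + 1/var2)
   = 3.2258 / (3.2258 + 7.1429) = 0.3111
w2 = 1 - w1 = 0.6889
fused = w1*s1 + w2*s2 = 13.3156 + 10.6778
= 23.9933 m


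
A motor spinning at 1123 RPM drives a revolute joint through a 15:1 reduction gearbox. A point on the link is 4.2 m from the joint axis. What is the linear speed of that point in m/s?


omega_motor = 1123 * 2*pi/60 = 117.6003 rad/s
omega_joint = omega_motor / 15 = 7.84 rad/s
v = omega_joint * r = 7.84 * 4.2
= 32.9281 m/s


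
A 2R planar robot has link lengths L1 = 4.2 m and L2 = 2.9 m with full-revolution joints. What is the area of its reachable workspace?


r_max = L1 + L2 = 7.1 m
r_min = |L1 - L2| = 1.3 m
Area = pi*(r_max^2 - r_min^2)
= pi*(50.41 - 1.69)
= pi * 48.72
= 153.0584 m^2


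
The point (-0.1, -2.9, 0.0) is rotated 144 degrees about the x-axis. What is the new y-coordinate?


Rotation about x-axis: y' = y*cos(theta) - z*sin(theta)
= -2.9 * -0.809 - 0.0 * 0.5878
= 2.3461


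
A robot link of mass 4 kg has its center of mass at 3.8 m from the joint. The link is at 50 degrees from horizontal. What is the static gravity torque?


tau = m*g*L*cos(angle)
= 4 * 9.81 * 3.8 * cos(50 deg)
= 4 * 9.81 * 3.8 * 0.6428
= 95.8473 Nm


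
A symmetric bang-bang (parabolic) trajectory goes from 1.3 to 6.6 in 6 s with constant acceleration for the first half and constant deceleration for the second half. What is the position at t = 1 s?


Symmetric rest-to-rest: each phase covers (pf-p0)/2 in time T/2. 0.5*a*(T/2)^2 = (pf-p0)/2 => a = 4*(pf-p0)/T^2
a = 4*(6.6-1.3)/6^2 = 0.5889
t = 1 is in the acceleration phase (t <= T/2).
p = p0 + 0.5*a*t^2 = 1.3 + 0.5*0.5889*1^2
= 1.5944


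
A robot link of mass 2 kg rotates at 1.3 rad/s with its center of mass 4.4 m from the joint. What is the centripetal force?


F = m * omega^2 * r
= 2 * 1.3^2 * 4.4
= 2 * 1.69 * 4.4
= 14.872 N


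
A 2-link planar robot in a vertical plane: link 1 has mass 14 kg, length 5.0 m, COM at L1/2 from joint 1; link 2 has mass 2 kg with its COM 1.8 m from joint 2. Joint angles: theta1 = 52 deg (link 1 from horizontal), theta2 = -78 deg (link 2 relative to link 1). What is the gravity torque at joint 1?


Horizontal distance from joint 1 to link-1 COM:
  x_c1 = (L1/2)*cos(t1) = 2.5 * 0.6157 = 1.5392 m
Horizontal distance from joint 1 to link-2 COM:
  x_c2 = L1*cos(t1) + Lc2*cos(t1+t2)
       = 5.0*0.6157 + 1.8*0.8988 = 4.6961 m
tau1 = m1*g*x_c1 + m2*g*x_c2
     = 14*9.81*1.5392 + 2*9.81*4.6961
     = 211.3874 + 92.1382
     = 303.5256 Nm


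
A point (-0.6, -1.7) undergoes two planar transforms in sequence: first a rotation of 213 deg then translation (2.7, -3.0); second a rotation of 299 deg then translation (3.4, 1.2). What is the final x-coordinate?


After transform 1:
x1 = cos(213)*-0.6 - sin(213)*-1.7 + 2.7 = 2.2773
y1 = sin(213)*-0.6 + cos(213)*-1.7 + -3.0 = -1.2475
After transform 2:
x2 = cos(299)*2.2773 - sin(299)*-1.2475 + 3.4
= 3.413


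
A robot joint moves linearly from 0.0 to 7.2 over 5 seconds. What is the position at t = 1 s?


s = t/T = 1/5 = 0.2
p(t) = p0 + (pf-p0)*s
= 0.0 + (7.2 - 0.0) * 0.2
= 1.44


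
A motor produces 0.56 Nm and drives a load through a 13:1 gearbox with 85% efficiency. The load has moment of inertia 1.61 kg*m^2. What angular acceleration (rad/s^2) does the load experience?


tau_out = tau_motor * N * eta
= 0.56 * 13 * 0.85 = 6.188 Nm
alpha = tau_out / I = 6.188 / 1.61
= 3.8435 rad/s^2


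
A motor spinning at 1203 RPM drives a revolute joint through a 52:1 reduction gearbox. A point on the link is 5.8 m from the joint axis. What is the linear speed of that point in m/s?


omega_motor = 1203 * 2*pi/60 = 125.9779 rad/s
omega_joint = omega_motor / 52 = 2.4227 rad/s
v = omega_joint * r = 2.4227 * 5.8
= 14.0514 m/s


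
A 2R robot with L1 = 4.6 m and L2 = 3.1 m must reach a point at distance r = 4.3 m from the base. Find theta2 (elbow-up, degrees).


cos(theta2) = (r^2 - L1^2 - L2^2) / (2*L1*L2)
cos(theta2) = (18.49 - 21.16 - 9.61) / 28.52
cos(theta2) = -0.430575
theta2 = 115.5041 degrees


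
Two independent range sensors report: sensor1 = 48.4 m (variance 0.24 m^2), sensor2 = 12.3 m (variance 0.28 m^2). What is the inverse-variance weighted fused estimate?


w1 = (1/var1) / (1/var1 + 1/var2)
   = 4.1667 / (4.1667 + 3.5714) = 0.5385
w2 = 1 - w1 = 0.4615
fused = w1*s1 + w2*s2 = 26.0615 + 5.6769
= 31.7385 m


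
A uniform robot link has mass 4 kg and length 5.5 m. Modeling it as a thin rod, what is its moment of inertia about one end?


I = (1/3) * m * L^2
= (1/3) * 4 * 5.5^2
= 0.333333 * 4 * 30.25
= 40.3333 kg*m^2


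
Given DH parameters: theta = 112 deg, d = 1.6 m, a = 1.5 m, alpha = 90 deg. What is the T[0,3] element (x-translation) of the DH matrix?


T[0,3] = a * cos(theta)
= 1.5 * cos(112 deg)
= 1.5 * -0.3746
= -0.5619


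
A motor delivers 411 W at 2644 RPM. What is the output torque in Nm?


omega = 2644 * 2*pi/60 = 276.879 rad/s
tau = P / omega = 411 / 276.879
= 1.4844 Nm


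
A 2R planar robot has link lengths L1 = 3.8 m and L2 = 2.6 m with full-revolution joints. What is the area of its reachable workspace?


r_max = L1 + L2 = 6.4 m
r_min = |L1 - L2| = 1.2 m
Area = pi*(r_max^2 - r_min^2)
= pi*(40.96 - 1.44)
= pi * 39.52
= 124.1557 m^2


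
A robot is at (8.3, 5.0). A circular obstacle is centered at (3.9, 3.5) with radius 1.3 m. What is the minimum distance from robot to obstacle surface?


center_dist = sqrt((8.3-3.9)^2 + (5.0-3.5)^2)
= sqrt(19.36 + 2.25)
= 4.6487
min_dist = center_dist - radius = 4.6487 - 1.3 = 3.3487 m


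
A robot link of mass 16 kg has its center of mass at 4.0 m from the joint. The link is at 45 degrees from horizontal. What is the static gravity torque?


tau = m*g*L*cos(angle)
= 16 * 9.81 * 4.0 * cos(45 deg)
= 16 * 9.81 * 4.0 * 0.7071
= 443.9499 Nm


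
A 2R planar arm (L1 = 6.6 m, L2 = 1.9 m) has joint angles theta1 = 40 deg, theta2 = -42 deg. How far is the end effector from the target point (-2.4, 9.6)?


End effector via forward kinematics:
x = L1*cos(t1) + L2*cos(t1+t2) = 6.9547
y = L1*sin(t1) + L2*sin(t1+t2) = 4.1761
Distance to target:
d = sqrt((-2.4 - 6.9547)^2 + (9.6 - 4.1761)^2)
= sqrt(87.5111 + 29.4188)
= 10.8134 m


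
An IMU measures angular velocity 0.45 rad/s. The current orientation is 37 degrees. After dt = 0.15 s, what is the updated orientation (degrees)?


delta_theta = w * dt = 0.45 * 0.15 = 0.0675 rad
= 3.8675 deg
theta_new = 37 + 3.8675 = 40.8675 deg


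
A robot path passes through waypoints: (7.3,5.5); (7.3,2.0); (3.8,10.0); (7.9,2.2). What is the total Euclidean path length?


Segment lengths:
  seg1 = sqrt((0.0)^2 + (-3.5)^2) = 3.5
  seg2 = sqrt((-3.5)^2 + (8.0)^2) = 8.7321
  seg3 = sqrt((4.1)^2 + (-7.8)^2) = 8.8119
Total = 21.044


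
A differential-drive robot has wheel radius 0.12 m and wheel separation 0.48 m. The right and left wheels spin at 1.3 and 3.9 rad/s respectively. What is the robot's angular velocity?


vR = r*wR = 0.12*1.3 = 0.156 m/s
vL = r*wL = 0.12*3.9 = 0.468 m/s
v = (vR+vL)/2 = 0.312 m/s
omega = (vR-vL)/L = -0.65 rad/s
angular velocity = -0.65 rad/s


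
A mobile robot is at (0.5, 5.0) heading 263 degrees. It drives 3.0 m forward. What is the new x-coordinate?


x_new = x0 + d*cos(theta)
= 0.5 + 3.0*cos(263)
= 0.5 + -0.3656
= 0.1344


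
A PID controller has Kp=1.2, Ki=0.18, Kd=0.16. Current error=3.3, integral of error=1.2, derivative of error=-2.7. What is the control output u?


u = Kp*e + Ki*int(e) + Kd*de/dt
= 1.2*3.3 + 0.18*1.2 + 0.16*(-2.7)
= 3.96 + 0.216 + -0.432
= 3.744


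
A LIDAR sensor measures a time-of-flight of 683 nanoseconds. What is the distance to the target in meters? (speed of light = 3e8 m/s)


tof = 683 ns = 6.83e-07 s
dist = c * tof / 2
= 3e8 * 6.83e-07 / 2
= 102.45 m


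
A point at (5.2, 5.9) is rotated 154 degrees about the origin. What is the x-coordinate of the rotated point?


x' = x*cos(theta) - y*sin(theta)
cos(154 deg) = -0.8988, sin(154 deg) = 0.4384
x' = 5.2 * -0.8988 - 5.9 * 0.4384
= -4.6737 - 2.5864
= -7.2601
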